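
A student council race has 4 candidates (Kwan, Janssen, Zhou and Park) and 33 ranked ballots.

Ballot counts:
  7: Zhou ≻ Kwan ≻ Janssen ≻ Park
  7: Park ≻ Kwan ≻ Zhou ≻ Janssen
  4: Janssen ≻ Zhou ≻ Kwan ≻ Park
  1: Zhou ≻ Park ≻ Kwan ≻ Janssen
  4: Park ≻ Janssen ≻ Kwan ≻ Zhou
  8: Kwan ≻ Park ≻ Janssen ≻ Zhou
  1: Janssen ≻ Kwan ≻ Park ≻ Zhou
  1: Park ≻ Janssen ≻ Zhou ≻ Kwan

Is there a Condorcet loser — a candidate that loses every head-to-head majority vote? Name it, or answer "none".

Head-to-head results (33 voters):
Kwan vs Janssen: 7+7+1+8 = 23 for Kwan, 10 for Janssen — Kwan by 23–10.
Kwan vs Zhou: 20 to 13, Kwan.
Kwan vs Park: Kwan wins 20–13.
Janssen vs Zhou: Janssen, 18–15.
Janssen–Park: Park 21–12.
Zhou vs Park: 7+4+1 = 12 for Zhou, 21 for Park — Park by 21–12.
Zhou is beaten in every head-to-head and is the Condorcet loser.

Zhou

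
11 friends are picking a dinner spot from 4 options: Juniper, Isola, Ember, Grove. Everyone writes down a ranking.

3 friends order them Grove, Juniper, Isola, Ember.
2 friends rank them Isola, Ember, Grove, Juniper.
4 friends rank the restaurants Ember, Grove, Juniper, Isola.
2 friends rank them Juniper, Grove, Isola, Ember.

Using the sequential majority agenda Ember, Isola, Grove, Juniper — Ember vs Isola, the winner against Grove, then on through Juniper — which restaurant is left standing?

Round 1: Ember vs Isola — 4–7, Isola advances.
Round 2: Isola vs Grove — 2–9, Grove advances.
Round 3: Grove vs Juniper — 9–2, Grove advances.
Grove survives the agenda.

Grove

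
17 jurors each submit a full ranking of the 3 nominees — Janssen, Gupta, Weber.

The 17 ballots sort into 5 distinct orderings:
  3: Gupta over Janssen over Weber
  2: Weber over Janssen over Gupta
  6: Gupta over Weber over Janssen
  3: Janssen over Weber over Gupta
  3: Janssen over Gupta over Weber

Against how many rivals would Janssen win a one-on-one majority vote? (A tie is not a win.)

Janssen against each rival (17 jurors):
Janssen vs Gupta: Gupta wins 9–8.
Janssen vs Weber: Janssen wins 9–8.
Janssen beats Weber; loses to Gupta — 1 pairwise win.

1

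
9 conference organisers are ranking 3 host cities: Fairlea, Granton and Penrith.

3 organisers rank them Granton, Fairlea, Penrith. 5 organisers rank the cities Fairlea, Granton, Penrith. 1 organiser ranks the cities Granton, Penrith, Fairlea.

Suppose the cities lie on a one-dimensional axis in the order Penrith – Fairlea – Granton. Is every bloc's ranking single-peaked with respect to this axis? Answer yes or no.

no

Axis positions: Penrith=1, Fairlea=2, Granton=3.
Bloc 1 (peak Granton at position 3): ranking walks positions 3-2-1, expanding outward from the peak — single-peaked.
Bloc 2 (peak Fairlea at position 2): ranking walks positions 2-3-1, expanding outward from the peak — single-peaked.
Bloc 3: ranking walks positions 3-1-2; Penrith is ranked above Fairlea even though Fairlea lies between Penrith and the peak Granton on the axis — preferences dip and rise again. Not single-peaked.
Bloc 3 violates single-peakedness, so the profile is not single-peaked on this axis.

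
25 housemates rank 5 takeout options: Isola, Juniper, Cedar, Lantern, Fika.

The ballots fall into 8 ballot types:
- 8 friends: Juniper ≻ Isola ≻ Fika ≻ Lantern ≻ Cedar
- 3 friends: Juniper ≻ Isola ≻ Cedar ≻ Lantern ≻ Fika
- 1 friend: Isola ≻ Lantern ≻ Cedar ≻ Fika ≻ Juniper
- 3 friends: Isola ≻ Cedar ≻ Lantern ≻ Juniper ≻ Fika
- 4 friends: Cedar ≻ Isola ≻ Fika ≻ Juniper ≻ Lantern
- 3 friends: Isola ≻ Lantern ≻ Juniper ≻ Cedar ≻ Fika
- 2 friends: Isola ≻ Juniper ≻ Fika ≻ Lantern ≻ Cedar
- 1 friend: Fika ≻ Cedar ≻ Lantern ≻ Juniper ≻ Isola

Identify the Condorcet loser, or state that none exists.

Pairwise majorities:
Isola vs Juniper: Isola, 13–12.
Isola vs Cedar: Isola preferred on 8+3+1+3+3+2 = 20 ballots; Isola wins 20–5.
Isola vs Lantern: Isola, 24–1.
Isola vs Fika: Isola, 24–1.
Juniper vs Cedar: Juniper wins 16–9.
Juniper vs Lantern: 8+3+4+2 = 17 for Juniper, 8 for Lantern — Juniper by 17–8.
Juniper vs Fika: Juniper preferred on 8+3+3+3+2 = 19 ballots; Juniper wins 19–6.
Cedar vs Lantern: Lantern, 14–11.
Cedar vs Fika: Cedar wins 14–11.
Lantern vs Fika: 10 to 15, Fika.
Every restaurant wins at least one matchup (Isola beats Juniper; Juniper beats Cedar; Cedar beats Fika; Lantern beats Cedar; Fika beats Lantern), so there is no Condorcet loser.

none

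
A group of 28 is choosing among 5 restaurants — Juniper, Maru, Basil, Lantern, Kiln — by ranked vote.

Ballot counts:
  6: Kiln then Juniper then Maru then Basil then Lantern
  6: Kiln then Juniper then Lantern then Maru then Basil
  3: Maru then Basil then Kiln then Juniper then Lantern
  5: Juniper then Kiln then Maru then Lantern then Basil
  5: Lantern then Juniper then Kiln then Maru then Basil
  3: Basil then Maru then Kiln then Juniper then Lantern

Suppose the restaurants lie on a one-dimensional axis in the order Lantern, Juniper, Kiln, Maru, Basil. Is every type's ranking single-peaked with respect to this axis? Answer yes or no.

Axis positions: Lantern=1, Juniper=2, Kiln=3, Maru=4, Basil=5.
Type 1 (peak Kiln at position 3): ranking walks positions 3-2-4-5-1, expanding outward from the peak — single-peaked.
Type 2 (peak Kiln at position 3): ranking walks positions 3-2-1-4-5, expanding outward from the peak — single-peaked.
Type 3 (peak Maru at position 4): ranking walks positions 4-5-3-2-1, expanding outward from the peak — single-peaked.
Type 4 (peak Juniper at position 2): ranking walks positions 2-3-4-1-5, expanding outward from the peak — single-peaked.
Type 5 (peak Lantern at position 1): ranking walks positions 1-2-3-4-5, expanding outward from the peak — single-peaked.
Type 6 (peak Basil at position 5): ranking walks positions 5-4-3-2-1, expanding outward from the peak — single-peaked.
Every ranking is single-peaked on this axis.

yes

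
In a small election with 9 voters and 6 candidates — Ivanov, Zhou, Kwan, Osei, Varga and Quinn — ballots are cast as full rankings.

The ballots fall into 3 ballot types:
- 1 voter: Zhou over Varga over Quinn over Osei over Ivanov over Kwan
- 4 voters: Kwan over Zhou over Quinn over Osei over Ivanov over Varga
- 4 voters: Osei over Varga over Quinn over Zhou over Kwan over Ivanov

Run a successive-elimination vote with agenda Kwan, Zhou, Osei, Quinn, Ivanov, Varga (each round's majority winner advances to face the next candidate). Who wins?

Zhou

Round 1: Kwan vs Zhou — 4–5, Zhou advances.
Round 2: Zhou vs Osei — 5–4, Zhou advances.
Round 3: Zhou vs Quinn — 5–4, Zhou advances.
Round 4: Zhou vs Ivanov — 9–0, Zhou advances.
Round 5: Zhou vs Varga — 5–4, Zhou advances.
The agenda winner is Zhou.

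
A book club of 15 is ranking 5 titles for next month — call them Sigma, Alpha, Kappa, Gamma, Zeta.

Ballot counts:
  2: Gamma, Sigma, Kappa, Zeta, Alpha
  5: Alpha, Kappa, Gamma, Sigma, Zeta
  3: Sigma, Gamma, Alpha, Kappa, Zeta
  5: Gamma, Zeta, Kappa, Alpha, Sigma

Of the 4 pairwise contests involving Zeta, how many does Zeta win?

0

Zeta against each rival (15 members):
Zeta vs Sigma: 5 for Zeta, 10 for Sigma — Sigma by 10–5.
Zeta–Alpha: Alpha 8–7.
Zeta vs Kappa: Kappa wins 10–5.
Zeta vs Gamma: 0 to 15, Gamma.
Zeta beats no one; loses to Sigma, Alpha, Kappa, Gamma — 0 pairwise wins.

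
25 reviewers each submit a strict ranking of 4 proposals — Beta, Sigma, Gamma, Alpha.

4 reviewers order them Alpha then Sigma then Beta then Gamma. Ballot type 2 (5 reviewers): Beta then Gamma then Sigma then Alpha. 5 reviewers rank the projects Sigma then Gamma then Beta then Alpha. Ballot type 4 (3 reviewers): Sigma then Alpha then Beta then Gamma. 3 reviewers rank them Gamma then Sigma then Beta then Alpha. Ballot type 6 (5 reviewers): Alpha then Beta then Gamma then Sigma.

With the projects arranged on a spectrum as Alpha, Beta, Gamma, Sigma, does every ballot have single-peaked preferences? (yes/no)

Axis positions: Alpha=1, Beta=2, Gamma=3, Sigma=4.
Ballot type 1: ranking walks positions 1-4-2-3; Sigma is ranked above Beta even though Beta lies between Sigma and the peak Alpha on the axis — preferences dip and rise again. Not single-peaked.
Ballot type 2 (peak Beta at position 2): ranking walks positions 2-3-4-1, expanding outward from the peak — single-peaked.
Ballot type 3 (peak Sigma at position 4): ranking walks positions 4-3-2-1, expanding outward from the peak — single-peaked.
Ballot type 4: ranking walks positions 4-1-2-3; Alpha is ranked above Gamma even though Gamma lies between Alpha and the peak Sigma on the axis — preferences dip and rise again. Not single-peaked.
Ballot type 5 (peak Gamma at position 3): ranking walks positions 3-4-2-1, expanding outward from the peak — single-peaked.
Ballot type 6 (peak Alpha at position 1): ranking walks positions 1-2-3-4, expanding outward from the peak — single-peaked.
Ballot type 1 violates single-peakedness, so the profile is not single-peaked on this axis.

no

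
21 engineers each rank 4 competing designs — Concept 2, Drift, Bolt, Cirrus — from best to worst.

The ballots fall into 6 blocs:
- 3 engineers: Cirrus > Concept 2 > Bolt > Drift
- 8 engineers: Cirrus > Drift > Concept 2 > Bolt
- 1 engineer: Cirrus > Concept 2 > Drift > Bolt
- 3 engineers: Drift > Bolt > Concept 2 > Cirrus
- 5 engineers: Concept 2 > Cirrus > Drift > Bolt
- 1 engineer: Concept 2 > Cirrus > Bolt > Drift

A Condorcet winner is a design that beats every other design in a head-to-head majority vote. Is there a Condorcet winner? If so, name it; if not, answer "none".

Head-to-head results (21 engineers):
Concept 2 vs Drift: Drift, 11–10.
Concept 2 vs Bolt: 18 to 3, Concept 2.
Concept 2 vs Cirrus: Cirrus wins 12–9.
Drift vs Bolt: Drift wins 17–4.
Drift vs Cirrus: Cirrus wins 18–3.
Bolt vs Cirrus: 3 to 18, Cirrus.
Cirrus beats each of Concept 2, Drift, Bolt — Cirrus is the Condorcet winner.

Cirrus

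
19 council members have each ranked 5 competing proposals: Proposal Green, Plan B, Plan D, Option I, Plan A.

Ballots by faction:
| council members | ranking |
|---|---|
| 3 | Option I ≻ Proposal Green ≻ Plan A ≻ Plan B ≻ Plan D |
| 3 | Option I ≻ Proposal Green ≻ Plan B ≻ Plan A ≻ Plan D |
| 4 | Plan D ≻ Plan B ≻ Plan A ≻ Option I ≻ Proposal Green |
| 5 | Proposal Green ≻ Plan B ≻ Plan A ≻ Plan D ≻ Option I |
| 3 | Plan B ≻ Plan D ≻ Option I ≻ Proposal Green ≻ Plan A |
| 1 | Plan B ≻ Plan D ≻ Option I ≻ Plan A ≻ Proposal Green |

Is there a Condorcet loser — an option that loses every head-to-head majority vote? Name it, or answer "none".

Head-to-head results (19 council members):
Proposal Green vs Plan B: 11 to 8, Proposal Green.
Proposal Green–Plan D: Proposal Green 11–8.
Proposal Green vs Option I: Proposal Green is ranked higher on 5 ballots, Option I on 14. Option I wins 14–5.
Proposal Green vs Plan A: Proposal Green wins 14–5.
Plan B–Plan D: Plan B 15–4.
Plan B–Option I: Plan B 13–6.
Plan B vs Plan A: Plan B wins 16–3.
Plan D vs Option I: Plan D preferred on 4+5+3+1 = 13 ballots; Plan D wins 13–6.
Plan D vs Plan A: Plan D preferred on 4+3+1 = 8 ballots; Plan A wins 11–8.
Option I vs Plan A: Option I wins 10–9.
Each option has at least one pairwise win (Proposal Green beats Plan B; Plan B beats Plan D; Plan D beats Option I; Option I beats Proposal Green; Plan A beats Plan D) — no Condorcet loser.

none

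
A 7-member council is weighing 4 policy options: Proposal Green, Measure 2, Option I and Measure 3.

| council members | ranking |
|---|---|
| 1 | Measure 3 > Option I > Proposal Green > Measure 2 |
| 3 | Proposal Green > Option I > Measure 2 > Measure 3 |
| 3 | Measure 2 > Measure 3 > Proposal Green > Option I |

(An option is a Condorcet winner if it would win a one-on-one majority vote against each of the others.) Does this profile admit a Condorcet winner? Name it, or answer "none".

Head-to-head results (7 council members):
Proposal Green vs Measure 2: 1+3 = 4 for Proposal Green, 3 for Measure 2 — Proposal Green by 4–3.
Proposal Green vs Option I: 3+3 = 6 for Proposal Green, 1 for Option I — Proposal Green by 6–1.
Proposal Green vs Measure 3: 3 for Proposal Green, 4 for Measure 3 — Measure 3 by 4–3.
Measure 2 vs Option I: Measure 2 is ranked higher on 3 ballots, Option I on 4. Option I wins 4–3.
Measure 2 vs Measure 3: Measure 2 is ranked higher on 3+3 = 6 ballots, Measure 3 on 1. Measure 2 wins 6–1.
Option I vs Measure 3: Option I is ranked higher on 3 ballots, Measure 3 on 4. Measure 3 wins 4–3.
Every option loses at least once (Proposal Green loses to Measure 3; Measure 2 loses to Proposal Green; Option I loses to Proposal Green; Measure 3 loses to Measure 2). The majority relation contains the cycle Proposal Green beats Measure 2 beats Measure 3 beats Proposal Green, so there is no Condorcet winner.

none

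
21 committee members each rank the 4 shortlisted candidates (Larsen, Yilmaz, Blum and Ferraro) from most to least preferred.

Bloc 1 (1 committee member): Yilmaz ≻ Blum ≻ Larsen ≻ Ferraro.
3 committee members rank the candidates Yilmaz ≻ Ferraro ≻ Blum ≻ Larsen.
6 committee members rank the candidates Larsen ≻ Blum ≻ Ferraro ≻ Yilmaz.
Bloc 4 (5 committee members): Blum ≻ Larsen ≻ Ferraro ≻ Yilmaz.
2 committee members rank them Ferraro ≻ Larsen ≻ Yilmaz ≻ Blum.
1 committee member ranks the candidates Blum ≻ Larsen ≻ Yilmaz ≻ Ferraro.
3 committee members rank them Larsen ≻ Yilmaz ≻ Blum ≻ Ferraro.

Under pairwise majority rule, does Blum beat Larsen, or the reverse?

Larsen

Ballots ranking Blum above Larsen: 1 + 3 + 5 + 1 = 10.
Ballots ranking Larsen above Blum: 21 − 10 = 11.
Larsen wins the head-to-head 11–10.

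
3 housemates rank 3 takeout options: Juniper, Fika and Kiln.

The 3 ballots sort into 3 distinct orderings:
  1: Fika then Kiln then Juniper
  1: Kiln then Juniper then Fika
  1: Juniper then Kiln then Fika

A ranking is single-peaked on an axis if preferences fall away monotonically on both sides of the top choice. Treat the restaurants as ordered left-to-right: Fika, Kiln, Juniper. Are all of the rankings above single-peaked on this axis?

Axis positions: Fika=1, Kiln=2, Juniper=3.
Group 1 (peak Fika at position 1): ranking walks positions 1-2-3, expanding outward from the peak — single-peaked.
Group 2 (peak Kiln at position 2): ranking walks positions 2-3-1, expanding outward from the peak — single-peaked.
Group 3 (peak Juniper at position 3): ranking walks positions 3-2-1, expanding outward from the peak — single-peaked.
Every ranking is single-peaked on this axis.

yes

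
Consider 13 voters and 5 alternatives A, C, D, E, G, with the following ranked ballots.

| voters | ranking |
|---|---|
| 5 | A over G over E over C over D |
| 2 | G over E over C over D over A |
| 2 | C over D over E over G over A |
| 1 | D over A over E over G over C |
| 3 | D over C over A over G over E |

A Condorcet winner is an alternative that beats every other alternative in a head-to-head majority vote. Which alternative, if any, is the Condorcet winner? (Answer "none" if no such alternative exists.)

Check each pair by majority over 13 ballots:
A vs C: A is ranked higher on 5+1 = 6 ballots, C on 7. C wins 7–6.
A vs D: A preferred on 5 ballots; D wins 8–5.
A vs E: A is ranked higher on 5+1+3 = 9 ballots, E on 4. A wins 9–4.
A vs G: 9 to 4, A.
C vs D: C is ranked higher on 5+2+2 = 9 ballots, D on 4. C wins 9–4.
C vs E: C is ranked higher on 2+3 = 5 ballots, E on 8. E wins 8–5.
C vs G: 2+3 = 5 for C, 8 for G — G by 8–5.
D vs E: E wins 7–6.
D vs G: G wins 7–6.
E vs G: G, 10–3.
Each alternative drops at least one matchup (A loses to C; C loses to E; D loses to C; E loses to A; G loses to A); the cycle A → E → C → A rules out a Condorcet winner.

none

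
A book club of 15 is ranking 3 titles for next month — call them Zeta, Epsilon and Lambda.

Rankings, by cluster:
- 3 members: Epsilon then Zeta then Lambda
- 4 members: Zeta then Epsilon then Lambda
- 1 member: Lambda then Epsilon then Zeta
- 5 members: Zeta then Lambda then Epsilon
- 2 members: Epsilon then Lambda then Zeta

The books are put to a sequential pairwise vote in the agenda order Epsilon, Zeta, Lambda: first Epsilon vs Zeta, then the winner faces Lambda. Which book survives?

Round 1: Epsilon vs Zeta — 6–9, Zeta advances.
Round 2: Zeta vs Lambda — 12–3, Zeta advances.
Zeta survives the agenda.

Zeta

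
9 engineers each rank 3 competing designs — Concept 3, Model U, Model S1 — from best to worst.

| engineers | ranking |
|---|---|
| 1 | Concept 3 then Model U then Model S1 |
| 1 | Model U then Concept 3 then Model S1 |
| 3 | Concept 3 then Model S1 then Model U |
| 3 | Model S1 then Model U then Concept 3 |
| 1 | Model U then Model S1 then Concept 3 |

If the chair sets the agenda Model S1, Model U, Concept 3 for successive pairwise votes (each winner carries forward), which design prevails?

Concept 3

Round 1: Model S1 vs Model U — 6–3, Model S1 advances.
Round 2: Model S1 vs Concept 3 — 4–5, Concept 3 advances.
The agenda winner is Concept 3.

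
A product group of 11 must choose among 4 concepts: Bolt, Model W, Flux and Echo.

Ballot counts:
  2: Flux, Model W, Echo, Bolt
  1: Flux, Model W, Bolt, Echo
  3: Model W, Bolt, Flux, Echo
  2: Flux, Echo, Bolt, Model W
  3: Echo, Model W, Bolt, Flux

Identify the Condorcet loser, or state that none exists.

Pairwise majorities:
Bolt vs Model W: 2 to 9, Model W.
Bolt vs Flux: 3+3 = 6 for Bolt, 5 for Flux — Bolt by 6–5.
Bolt vs Echo: Echo, 7–4.
Model W vs Flux: Model W is ranked higher on 3+3 = 6 ballots, Flux on 5. Model W wins 6–5.
Model W vs Echo: Model W is ranked higher on 2+1+3 = 6 ballots, Echo on 5. Model W wins 6–5.
Flux vs Echo: Flux, 8–3.
No design is winless: Bolt beats Flux; Model W beats Bolt; Flux beats Echo; Echo beats Bolt. There is no Condorcet loser.

none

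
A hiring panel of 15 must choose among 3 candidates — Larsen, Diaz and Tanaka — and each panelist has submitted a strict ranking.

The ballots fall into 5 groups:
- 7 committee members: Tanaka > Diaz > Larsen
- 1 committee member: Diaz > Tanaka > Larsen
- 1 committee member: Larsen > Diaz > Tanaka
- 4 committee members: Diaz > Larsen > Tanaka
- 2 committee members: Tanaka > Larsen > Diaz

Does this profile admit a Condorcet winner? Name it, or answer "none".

Tanaka

Pairwise majorities:
Larsen–Diaz: Diaz 12–3.
Larsen–Tanaka: Tanaka 10–5.
Diaz vs Tanaka: 6 to 9, Tanaka.
Tanaka wins every pairwise contest, so Tanaka is the Condorcet winner.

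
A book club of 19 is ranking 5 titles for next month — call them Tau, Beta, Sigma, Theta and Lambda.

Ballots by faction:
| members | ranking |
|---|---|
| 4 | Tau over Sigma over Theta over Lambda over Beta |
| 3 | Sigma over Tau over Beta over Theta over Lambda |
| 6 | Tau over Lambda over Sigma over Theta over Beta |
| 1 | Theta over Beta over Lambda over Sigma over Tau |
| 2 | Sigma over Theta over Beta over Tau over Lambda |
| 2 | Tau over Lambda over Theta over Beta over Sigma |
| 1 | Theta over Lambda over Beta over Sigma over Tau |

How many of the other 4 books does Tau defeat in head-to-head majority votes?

4

Tau against each rival (19 members):
Tau–Beta: Tau 15–4.
Tau vs Sigma: 4+6+2 = 12 for Tau, 7 for Sigma — Tau by 12–7.
Tau vs Theta: Tau wins 15–4.
Tau vs Lambda: 4+3+6+2+2 = 17 for Tau, 2 for Lambda — Tau by 17–2.
Tau beats Beta, Sigma, Theta, Lambda — 4 pairwise wins.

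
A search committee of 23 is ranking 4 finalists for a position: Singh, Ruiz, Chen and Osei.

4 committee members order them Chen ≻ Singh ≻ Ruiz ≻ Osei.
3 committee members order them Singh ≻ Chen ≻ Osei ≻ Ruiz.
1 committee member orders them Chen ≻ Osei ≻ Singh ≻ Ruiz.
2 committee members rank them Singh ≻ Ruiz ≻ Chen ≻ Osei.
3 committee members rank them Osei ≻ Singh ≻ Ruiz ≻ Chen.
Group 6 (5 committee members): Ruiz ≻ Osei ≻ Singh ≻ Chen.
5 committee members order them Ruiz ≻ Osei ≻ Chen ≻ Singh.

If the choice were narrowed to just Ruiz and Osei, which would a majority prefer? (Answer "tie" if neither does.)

Ballots ranking Ruiz above Osei: 4 + 2 + 5 + 5 = 16.
Ballots ranking Osei above Ruiz: 23 − 16 = 7.
Ruiz wins the head-to-head 16–7.

Ruiz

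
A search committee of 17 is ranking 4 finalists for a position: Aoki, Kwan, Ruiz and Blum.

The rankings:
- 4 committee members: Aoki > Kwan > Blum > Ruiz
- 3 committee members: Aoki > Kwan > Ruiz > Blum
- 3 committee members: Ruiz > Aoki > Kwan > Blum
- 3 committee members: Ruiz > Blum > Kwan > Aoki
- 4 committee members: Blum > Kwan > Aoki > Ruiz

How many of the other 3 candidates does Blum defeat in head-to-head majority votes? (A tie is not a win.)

0

Blum against each rival (17 committee members):
Blum–Aoki: Aoki 10–7.
Blum vs Kwan: Blum preferred on 3+4 = 7 ballots; Kwan wins 10–7.
Blum vs Ruiz: 4+4 = 8 for Blum, 9 for Ruiz — Ruiz by 9–8.
Blum beats no one; loses to Aoki, Kwan, Ruiz — 0 pairwise wins.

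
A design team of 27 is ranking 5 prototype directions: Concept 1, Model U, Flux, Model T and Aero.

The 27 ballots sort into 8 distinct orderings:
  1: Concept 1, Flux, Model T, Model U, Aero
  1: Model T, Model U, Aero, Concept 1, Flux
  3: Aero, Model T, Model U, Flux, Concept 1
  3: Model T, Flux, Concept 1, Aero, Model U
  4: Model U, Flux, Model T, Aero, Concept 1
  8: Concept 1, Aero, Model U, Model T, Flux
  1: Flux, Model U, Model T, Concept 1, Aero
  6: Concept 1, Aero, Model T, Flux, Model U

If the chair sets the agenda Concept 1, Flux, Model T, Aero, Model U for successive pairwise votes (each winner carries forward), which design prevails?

Concept 1

Round 1: Concept 1 vs Flux — 16–11, Concept 1 advances.
Round 2: Concept 1 vs Model T — 15–12, Concept 1 advances.
Round 3: Concept 1 vs Aero — 19–8, Concept 1 advances.
Round 4: Concept 1 vs Model U — 18–9, Concept 1 advances.
Concept 1 survives the agenda.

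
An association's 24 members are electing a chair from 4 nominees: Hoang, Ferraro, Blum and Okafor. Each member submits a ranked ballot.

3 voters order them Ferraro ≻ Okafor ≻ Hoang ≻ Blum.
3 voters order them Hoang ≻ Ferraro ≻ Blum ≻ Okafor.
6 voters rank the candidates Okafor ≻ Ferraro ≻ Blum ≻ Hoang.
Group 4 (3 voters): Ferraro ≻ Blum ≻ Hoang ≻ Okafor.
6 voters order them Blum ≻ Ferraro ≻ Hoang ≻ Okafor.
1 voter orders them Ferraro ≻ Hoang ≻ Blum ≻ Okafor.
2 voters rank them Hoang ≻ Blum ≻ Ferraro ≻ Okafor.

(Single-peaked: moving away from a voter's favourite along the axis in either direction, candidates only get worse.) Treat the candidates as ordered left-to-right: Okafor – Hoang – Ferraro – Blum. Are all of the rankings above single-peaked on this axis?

Axis positions: Okafor=1, Hoang=2, Ferraro=3, Blum=4.
Group 1: ranking walks positions 3-1-2-4; Okafor is ranked above Hoang even though Hoang lies between Okafor and the peak Ferraro on the axis — preferences dip and rise again. Not single-peaked.
Group 2 (peak Hoang at position 2): ranking walks positions 2-3-4-1, expanding outward from the peak — single-peaked.
Group 3: ranking walks positions 1-3-4-2; Ferraro is ranked above Hoang even though Hoang lies between Ferraro and the peak Okafor on the axis — preferences dip and rise again. Not single-peaked.
Group 4 (peak Ferraro at position 3): ranking walks positions 3-4-2-1, expanding outward from the peak — single-peaked.
Group 5 (peak Blum at position 4): ranking walks positions 4-3-2-1, expanding outward from the peak — single-peaked.
Group 6 (peak Ferraro at position 3): ranking walks positions 3-2-4-1, expanding outward from the peak — single-peaked.
Group 7: ranking walks positions 2-4-3-1; Blum is ranked above Ferraro even though Ferraro lies between Blum and the peak Hoang on the axis — preferences dip and rise again. Not single-peaked.
Group 1 violates single-peakedness, so the profile is not single-peaked on this axis.

no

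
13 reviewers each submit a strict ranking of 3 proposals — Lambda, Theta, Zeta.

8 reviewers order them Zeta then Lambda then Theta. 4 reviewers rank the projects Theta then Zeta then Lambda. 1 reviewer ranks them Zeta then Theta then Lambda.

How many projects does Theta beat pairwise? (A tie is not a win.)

Theta against each rival (13 reviewers):
Theta–Lambda: Lambda 8–5.
Theta–Zeta: Zeta 9–4.
Theta beats no one; loses to Lambda, Zeta — 0 pairwise wins.

0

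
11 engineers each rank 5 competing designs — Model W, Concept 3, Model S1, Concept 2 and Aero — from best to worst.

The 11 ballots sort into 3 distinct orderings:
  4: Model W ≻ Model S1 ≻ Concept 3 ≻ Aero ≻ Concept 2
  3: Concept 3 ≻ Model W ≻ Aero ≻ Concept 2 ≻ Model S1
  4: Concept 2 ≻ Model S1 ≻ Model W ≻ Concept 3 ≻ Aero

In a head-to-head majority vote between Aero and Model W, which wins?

No ballot ranks Aero above Model W: 0.
Ballots ranking Model W above Aero: 11 − 0 = 11.
Model W wins the head-to-head 11–0.

Model W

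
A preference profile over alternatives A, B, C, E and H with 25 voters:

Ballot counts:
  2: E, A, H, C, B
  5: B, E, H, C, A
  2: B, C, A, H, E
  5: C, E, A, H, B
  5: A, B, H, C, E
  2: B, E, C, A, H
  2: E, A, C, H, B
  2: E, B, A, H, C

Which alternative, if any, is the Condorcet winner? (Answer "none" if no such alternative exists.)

none

Head-to-head results (25 voters):
A vs B: A, 14–11.
A vs C: A preferred on 2+5+2+2 = 11 ballots; C wins 14–11.
A vs E: 2+5 = 7 for A, 18 for E — E by 18–7.
A vs H: 20 for A, 5 for H — A by 20–5.
B vs C: B wins 16–9.
B vs E: B wins 14–11.
B vs H: B wins 16–9.
C–E: E 13–12.
C vs H: 2+5+2+2 = 11 for C, 14 for H — H by 14–11.
E vs H: E, 18–7.
Each alternative drops at least one matchup (A loses to C; B loses to A; C loses to B; E loses to B; H loses to A); the cycle A > B > C > A rules out a Condorcet winner.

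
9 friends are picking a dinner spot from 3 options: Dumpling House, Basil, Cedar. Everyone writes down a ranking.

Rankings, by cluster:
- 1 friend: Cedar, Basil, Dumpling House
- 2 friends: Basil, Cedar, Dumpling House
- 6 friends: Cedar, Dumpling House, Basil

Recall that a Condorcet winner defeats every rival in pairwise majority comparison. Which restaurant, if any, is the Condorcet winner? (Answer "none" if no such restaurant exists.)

Cedar

Head-to-head results (9 friends):
Dumpling House vs Basil: Dumpling House wins 6–3.
Dumpling House vs Cedar: 0 to 9, Cedar.
Basil vs Cedar: Cedar wins 7–2.
Cedar beats each of Dumpling House, Basil — Cedar is the Condorcet winner.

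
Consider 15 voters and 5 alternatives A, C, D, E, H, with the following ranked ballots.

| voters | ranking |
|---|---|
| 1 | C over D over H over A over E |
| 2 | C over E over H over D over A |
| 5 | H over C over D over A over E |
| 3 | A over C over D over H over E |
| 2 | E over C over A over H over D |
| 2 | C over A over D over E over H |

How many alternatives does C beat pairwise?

4

C against each rival (15 voters):
C vs A: C preferred on 1+2+5+2+2 = 12 ballots; C wins 12–3.
C vs D: C preferred on 1+2+5+3+2+2 = 15 ballots; C wins 15–0.
C vs E: C, 13–2.
C vs H: C, 10–5.
C beats A, D, E, H — 4 pairwise wins.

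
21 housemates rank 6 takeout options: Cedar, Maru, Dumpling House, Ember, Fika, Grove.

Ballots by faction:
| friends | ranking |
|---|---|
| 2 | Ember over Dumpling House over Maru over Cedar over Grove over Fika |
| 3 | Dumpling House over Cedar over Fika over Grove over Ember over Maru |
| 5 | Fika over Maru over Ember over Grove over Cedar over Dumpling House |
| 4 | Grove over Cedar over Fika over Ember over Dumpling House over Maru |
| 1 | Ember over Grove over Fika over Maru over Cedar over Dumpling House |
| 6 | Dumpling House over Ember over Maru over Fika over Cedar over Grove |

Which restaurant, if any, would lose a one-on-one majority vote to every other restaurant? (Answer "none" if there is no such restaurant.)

Grove

Head-to-head results (21 friends):
Cedar vs Maru: Maru wins 14–7.
Cedar vs Dumpling House: Dumpling House, 11–10.
Cedar vs Ember: Cedar preferred on 3+4 = 7 ballots; Ember wins 14–7.
Cedar vs Fika: 2+3+4 = 9 for Cedar, 12 for Fika — Fika by 12–9.
Cedar vs Grove: Cedar is ranked higher on 2+3+6 = 11 ballots, Grove on 10. Cedar wins 11–10.
Maru vs Dumpling House: Dumpling House wins 15–6.
Maru vs Ember: Ember, 16–5.
Maru vs Fika: Fika, 13–8.
Maru vs Grove: Maru, 13–8.
Dumpling House vs Ember: 9 to 12, Ember.
Dumpling House vs Fika: Dumpling House preferred on 2+3+6 = 11 ballots; Dumpling House wins 11–10.
Dumpling House vs Grove: Dumpling House wins 11–10.
Ember vs Fika: Fika wins 12–9.
Ember vs Grove: Ember preferred on 2+5+1+6 = 14 ballots; Ember wins 14–7.
Fika vs Grove: Fika is ranked higher on 3+5+6 = 14 ballots, Grove on 7. Fika wins 14–7.
Grove is beaten in every head-to-head and is the Condorcet loser.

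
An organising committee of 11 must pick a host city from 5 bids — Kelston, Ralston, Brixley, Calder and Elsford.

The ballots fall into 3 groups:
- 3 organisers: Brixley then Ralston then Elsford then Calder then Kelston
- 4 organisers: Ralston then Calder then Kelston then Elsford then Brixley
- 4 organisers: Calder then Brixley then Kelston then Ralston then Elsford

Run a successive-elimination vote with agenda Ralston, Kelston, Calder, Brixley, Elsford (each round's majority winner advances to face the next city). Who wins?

Brixley

Round 1: Ralston vs Kelston — 7–4, Ralston advances.
Round 2: Ralston vs Calder — 7–4, Ralston advances.
Round 3: Ralston vs Brixley — 4–7, Brixley advances.
Round 4: Brixley vs Elsford — 7–4, Brixley advances.
Brixley survives the agenda.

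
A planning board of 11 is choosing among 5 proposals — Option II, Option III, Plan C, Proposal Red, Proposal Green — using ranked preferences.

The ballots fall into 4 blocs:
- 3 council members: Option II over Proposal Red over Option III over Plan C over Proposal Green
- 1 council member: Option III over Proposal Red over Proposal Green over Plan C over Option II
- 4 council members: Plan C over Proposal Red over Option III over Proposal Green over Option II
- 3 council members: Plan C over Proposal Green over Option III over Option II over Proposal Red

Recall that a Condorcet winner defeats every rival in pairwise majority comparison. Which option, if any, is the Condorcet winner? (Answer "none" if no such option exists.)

Check each pair by majority over 11 ballots:
Option II vs Option III: 3 to 8, Option III.
Option II vs Plan C: Option II is ranked higher on 3 ballots, Plan C on 8. Plan C wins 8–3.
Option II vs Proposal Red: Option II preferred on 3+3 = 6 ballots; Option II wins 6–5.
Option II vs Proposal Green: Option II preferred on 3 ballots; Proposal Green wins 8–3.
Option III vs Plan C: Option III preferred on 3+1 = 4 ballots; Plan C wins 7–4.
Option III vs Proposal Red: 4 to 7, Proposal Red.
Option III vs Proposal Green: Option III preferred on 3+1+4 = 8 ballots; Option III wins 8–3.
Plan C vs Proposal Red: Plan C preferred on 4+3 = 7 ballots; Plan C wins 7–4.
Plan C vs Proposal Green: 3+4+3 = 10 for Plan C, 1 for Proposal Green — Plan C by 10–1.
Proposal Red vs Proposal Green: 3+1+4 = 8 for Proposal Red, 3 for Proposal Green — Proposal Red by 8–3.
Plan C beats each of Option II, Option III, Proposal Red, Proposal Green — Plan C is the Condorcet winner.

Plan C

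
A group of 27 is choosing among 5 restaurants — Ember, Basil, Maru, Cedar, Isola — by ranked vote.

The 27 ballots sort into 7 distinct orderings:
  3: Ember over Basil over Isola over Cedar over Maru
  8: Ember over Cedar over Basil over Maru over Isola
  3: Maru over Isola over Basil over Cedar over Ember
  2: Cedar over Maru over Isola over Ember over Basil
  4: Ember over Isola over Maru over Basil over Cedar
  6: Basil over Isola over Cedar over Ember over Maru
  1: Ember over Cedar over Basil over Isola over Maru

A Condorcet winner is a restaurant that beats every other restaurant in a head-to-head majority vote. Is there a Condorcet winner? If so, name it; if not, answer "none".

Ember

Head-to-head results (27 friends):
Ember vs Basil: Ember, 18–9.
Ember–Maru: Ember 22–5.
Ember vs Cedar: Ember wins 16–11.
Ember vs Isola: Ember, 16–11.
Basil vs Maru: Basil, 18–9.
Basil–Cedar: Basil 16–11.
Basil–Isola: Basil 18–9.
Maru vs Cedar: Cedar, 20–7.
Maru vs Isola: Isola, 14–13.
Cedar vs Isola: Isola wins 16–11.
Ember defeats every rival head-to-head and is the Condorcet winner.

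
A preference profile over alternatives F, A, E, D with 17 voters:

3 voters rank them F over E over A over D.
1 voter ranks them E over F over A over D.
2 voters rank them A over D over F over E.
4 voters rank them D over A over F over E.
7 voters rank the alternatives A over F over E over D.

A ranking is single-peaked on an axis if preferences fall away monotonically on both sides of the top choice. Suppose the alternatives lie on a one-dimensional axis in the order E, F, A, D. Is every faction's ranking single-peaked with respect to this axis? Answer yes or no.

Axis positions: E=1, F=2, A=3, D=4.
Faction 1 (peak F at position 2): ranking walks positions 2-1-3-4, expanding outward from the peak — single-peaked.
Faction 2 (peak E at position 1): ranking walks positions 1-2-3-4, expanding outward from the peak — single-peaked.
Faction 3 (peak A at position 3): ranking walks positions 3-4-2-1, expanding outward from the peak — single-peaked.
Faction 4 (peak D at position 4): ranking walks positions 4-3-2-1, expanding outward from the peak — single-peaked.
Faction 5 (peak A at position 3): ranking walks positions 3-2-1-4, expanding outward from the peak — single-peaked.
Every ranking is single-peaked on this axis.

yes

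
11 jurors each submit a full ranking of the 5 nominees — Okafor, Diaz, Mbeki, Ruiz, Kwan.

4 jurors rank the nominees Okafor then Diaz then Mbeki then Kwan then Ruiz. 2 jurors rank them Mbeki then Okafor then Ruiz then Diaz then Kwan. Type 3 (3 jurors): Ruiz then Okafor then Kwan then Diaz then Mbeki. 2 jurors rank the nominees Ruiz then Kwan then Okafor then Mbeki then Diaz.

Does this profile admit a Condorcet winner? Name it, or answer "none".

Okafor

Pairwise majorities:
Okafor vs Diaz: Okafor is ranked higher on 4+2+3+2 = 11 ballots, Diaz on 0. Okafor wins 11–0.
Okafor vs Mbeki: 4+3+2 = 9 for Okafor, 2 for Mbeki — Okafor by 9–2.
Okafor vs Ruiz: 6 to 5, Okafor.
Okafor vs Kwan: 9 to 2, Okafor.
Diaz vs Mbeki: 7 to 4, Diaz.
Diaz vs Ruiz: Diaz is ranked higher on 4 ballots, Ruiz on 7. Ruiz wins 7–4.
Diaz vs Kwan: Diaz preferred on 4+2 = 6 ballots; Diaz wins 6–5.
Mbeki vs Ruiz: 4+2 = 6 for Mbeki, 5 for Ruiz — Mbeki by 6–5.
Mbeki vs Kwan: 4+2 = 6 for Mbeki, 5 for Kwan — Mbeki by 6–5.
Ruiz vs Kwan: 2+3+2 = 7 for Ruiz, 4 for Kwan — Ruiz by 7–4.
Okafor beats each of Diaz, Mbeki, Ruiz, Kwan — Okafor is the Condorcet winner.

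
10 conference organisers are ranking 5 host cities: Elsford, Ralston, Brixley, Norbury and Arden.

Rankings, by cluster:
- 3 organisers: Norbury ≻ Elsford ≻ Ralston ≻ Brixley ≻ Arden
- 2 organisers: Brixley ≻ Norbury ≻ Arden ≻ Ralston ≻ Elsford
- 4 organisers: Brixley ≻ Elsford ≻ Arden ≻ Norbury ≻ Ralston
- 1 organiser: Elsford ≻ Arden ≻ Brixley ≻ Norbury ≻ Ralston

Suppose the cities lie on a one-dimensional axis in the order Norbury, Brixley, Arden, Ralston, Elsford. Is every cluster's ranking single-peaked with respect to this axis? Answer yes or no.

Axis positions: Norbury=1, Brixley=2, Arden=3, Ralston=4, Elsford=5.
Cluster 1: ranking walks positions 1-5-4-2-3; Elsford is ranked above Brixley even though Brixley lies between Elsford and the peak Norbury on the axis — preferences dip and rise again. Not single-peaked.
Cluster 2 (peak Brixley at position 2): ranking walks positions 2-1-3-4-5, expanding outward from the peak — single-peaked.
Cluster 3: ranking walks positions 2-5-3-1-4; Elsford is ranked above Arden even though Arden lies between Elsford and the peak Brixley on the axis — preferences dip and rise again. Not single-peaked.
Cluster 4: ranking walks positions 5-3-2-1-4; Arden is ranked above Ralston even though Ralston lies between Arden and the peak Elsford on the axis — preferences dip and rise again. Not single-peaked.
Cluster 1 violates single-peakedness, so the profile is not single-peaked on this axis.

no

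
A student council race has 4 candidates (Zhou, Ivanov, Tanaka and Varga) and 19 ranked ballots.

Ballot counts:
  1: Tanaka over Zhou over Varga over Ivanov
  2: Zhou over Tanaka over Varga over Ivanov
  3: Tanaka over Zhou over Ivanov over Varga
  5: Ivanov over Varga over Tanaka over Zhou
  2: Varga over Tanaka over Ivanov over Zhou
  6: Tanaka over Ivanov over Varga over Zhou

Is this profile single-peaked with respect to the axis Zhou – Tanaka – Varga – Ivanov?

no

Axis positions: Zhou=1, Tanaka=2, Varga=3, Ivanov=4.
Ballot type 1 (peak Tanaka at position 2): ranking walks positions 2-1-3-4, expanding outward from the peak — single-peaked.
Ballot type 2 (peak Zhou at position 1): ranking walks positions 1-2-3-4, expanding outward from the peak — single-peaked.
Ballot type 3: ranking walks positions 2-1-4-3; Ivanov is ranked above Varga even though Varga lies between Ivanov and the peak Tanaka on the axis — preferences dip and rise again. Not single-peaked.
Ballot type 4 (peak Ivanov at position 4): ranking walks positions 4-3-2-1, expanding outward from the peak — single-peaked.
Ballot type 5 (peak Varga at position 3): ranking walks positions 3-2-4-1, expanding outward from the peak — single-peaked.
Ballot type 6: ranking walks positions 2-4-3-1; Ivanov is ranked above Varga even though Varga lies between Ivanov and the peak Tanaka on the axis — preferences dip and rise again. Not single-peaked.
Ballot type 3 violates single-peakedness, so the profile is not single-peaked on this axis.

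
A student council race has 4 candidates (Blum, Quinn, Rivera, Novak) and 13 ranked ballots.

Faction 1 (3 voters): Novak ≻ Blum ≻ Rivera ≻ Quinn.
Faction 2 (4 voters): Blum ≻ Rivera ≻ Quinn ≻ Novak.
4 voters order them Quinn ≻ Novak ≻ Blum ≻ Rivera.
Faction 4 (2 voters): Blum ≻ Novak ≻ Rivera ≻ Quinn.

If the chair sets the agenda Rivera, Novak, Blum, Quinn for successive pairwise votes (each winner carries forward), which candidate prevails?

Quinn

Round 1: Rivera vs Novak — 4–9, Novak advances.
Round 2: Novak vs Blum — 7–6, Novak advances.
Round 3: Novak vs Quinn — 5–8, Quinn advances.
Quinn survives the agenda.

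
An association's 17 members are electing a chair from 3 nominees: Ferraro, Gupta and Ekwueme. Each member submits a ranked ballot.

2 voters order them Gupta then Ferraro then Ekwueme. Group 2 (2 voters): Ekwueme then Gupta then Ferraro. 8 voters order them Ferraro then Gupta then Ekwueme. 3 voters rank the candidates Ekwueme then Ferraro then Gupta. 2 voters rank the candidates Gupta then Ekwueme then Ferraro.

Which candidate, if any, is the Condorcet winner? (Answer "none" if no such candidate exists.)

Ferraro

Pairwise majorities:
Ferraro vs Gupta: Ferraro is ranked higher on 8+3 = 11 ballots, Gupta on 6. Ferraro wins 11–6.
Ferraro vs Ekwueme: 10 to 7, Ferraro.
Gupta vs Ekwueme: Gupta preferred on 2+8+2 = 12 ballots; Gupta wins 12–5.
Only Ferraro has no losses; Ferraro is the Condorcet winner.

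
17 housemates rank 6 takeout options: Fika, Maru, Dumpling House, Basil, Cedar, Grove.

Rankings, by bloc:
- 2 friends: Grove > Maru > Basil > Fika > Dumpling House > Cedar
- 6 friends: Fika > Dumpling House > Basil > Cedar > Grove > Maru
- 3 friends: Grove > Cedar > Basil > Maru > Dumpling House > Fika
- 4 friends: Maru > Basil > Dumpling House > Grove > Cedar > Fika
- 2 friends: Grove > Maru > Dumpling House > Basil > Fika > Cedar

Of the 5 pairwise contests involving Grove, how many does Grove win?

3

Grove against each rival (17 friends):
Grove–Fika: Grove 11–6.
Grove vs Maru: Grove is ranked higher on 2+6+3+2 = 13 ballots, Maru on 4. Grove wins 13–4.
Grove–Dumpling House: Dumpling House 10–7.
Grove vs Basil: 7 to 10, Basil.
Grove vs Cedar: Grove wins 11–6.
Grove beats Fika, Maru, Cedar; loses to Dumpling House, Basil — 3 pairwise wins.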